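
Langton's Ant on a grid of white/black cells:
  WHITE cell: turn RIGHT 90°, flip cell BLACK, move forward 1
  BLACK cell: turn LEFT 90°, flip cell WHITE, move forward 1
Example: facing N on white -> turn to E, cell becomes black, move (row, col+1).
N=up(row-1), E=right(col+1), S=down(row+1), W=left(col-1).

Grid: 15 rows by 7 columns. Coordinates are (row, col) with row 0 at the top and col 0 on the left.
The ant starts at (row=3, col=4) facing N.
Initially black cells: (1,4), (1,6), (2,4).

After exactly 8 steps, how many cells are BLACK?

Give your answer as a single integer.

Step 1: on WHITE (3,4): turn R to E, flip to black, move to (3,5). |black|=4
Step 2: on WHITE (3,5): turn R to S, flip to black, move to (4,5). |black|=5
Step 3: on WHITE (4,5): turn R to W, flip to black, move to (4,4). |black|=6
Step 4: on WHITE (4,4): turn R to N, flip to black, move to (3,4). |black|=7
Step 5: on BLACK (3,4): turn L to W, flip to white, move to (3,3). |black|=6
Step 6: on WHITE (3,3): turn R to N, flip to black, move to (2,3). |black|=7
Step 7: on WHITE (2,3): turn R to E, flip to black, move to (2,4). |black|=8
Step 8: on BLACK (2,4): turn L to N, flip to white, move to (1,4). |black|=7

Answer: 7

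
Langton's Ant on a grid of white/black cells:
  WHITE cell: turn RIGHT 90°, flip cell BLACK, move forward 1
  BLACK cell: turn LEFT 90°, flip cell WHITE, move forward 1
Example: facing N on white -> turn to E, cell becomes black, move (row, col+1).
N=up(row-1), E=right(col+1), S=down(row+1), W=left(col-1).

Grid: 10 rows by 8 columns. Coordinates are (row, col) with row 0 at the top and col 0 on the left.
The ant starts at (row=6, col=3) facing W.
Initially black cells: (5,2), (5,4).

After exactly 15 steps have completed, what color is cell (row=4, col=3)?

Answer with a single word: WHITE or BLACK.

Step 1: on WHITE (6,3): turn R to N, flip to black, move to (5,3). |black|=3
Step 2: on WHITE (5,3): turn R to E, flip to black, move to (5,4). |black|=4
Step 3: on BLACK (5,4): turn L to N, flip to white, move to (4,4). |black|=3
Step 4: on WHITE (4,4): turn R to E, flip to black, move to (4,5). |black|=4
Step 5: on WHITE (4,5): turn R to S, flip to black, move to (5,5). |black|=5
Step 6: on WHITE (5,5): turn R to W, flip to black, move to (5,4). |black|=6
Step 7: on WHITE (5,4): turn R to N, flip to black, move to (4,4). |black|=7
Step 8: on BLACK (4,4): turn L to W, flip to white, move to (4,3). |black|=6
Step 9: on WHITE (4,3): turn R to N, flip to black, move to (3,3). |black|=7
Step 10: on WHITE (3,3): turn R to E, flip to black, move to (3,4). |black|=8
Step 11: on WHITE (3,4): turn R to S, flip to black, move to (4,4). |black|=9
Step 12: on WHITE (4,4): turn R to W, flip to black, move to (4,3). |black|=10
Step 13: on BLACK (4,3): turn L to S, flip to white, move to (5,3). |black|=9
Step 14: on BLACK (5,3): turn L to E, flip to white, move to (5,4). |black|=8
Step 15: on BLACK (5,4): turn L to N, flip to white, move to (4,4). |black|=7

Answer: WHITE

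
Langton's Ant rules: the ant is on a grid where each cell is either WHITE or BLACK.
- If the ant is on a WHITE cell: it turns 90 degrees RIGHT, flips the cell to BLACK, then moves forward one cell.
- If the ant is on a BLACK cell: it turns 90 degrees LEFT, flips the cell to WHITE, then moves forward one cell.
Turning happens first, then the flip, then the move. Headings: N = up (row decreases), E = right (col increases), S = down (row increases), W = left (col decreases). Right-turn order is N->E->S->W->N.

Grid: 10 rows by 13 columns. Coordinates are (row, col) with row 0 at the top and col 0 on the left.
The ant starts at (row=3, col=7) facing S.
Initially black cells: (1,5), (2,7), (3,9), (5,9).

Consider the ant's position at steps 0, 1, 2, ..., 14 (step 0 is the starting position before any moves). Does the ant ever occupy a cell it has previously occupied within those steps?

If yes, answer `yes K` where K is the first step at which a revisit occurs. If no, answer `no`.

Answer: yes 7

Derivation:
Step 1: on WHITE (3,7): turn R to W, flip to black, move to (3,6). |black|=5 — new cell
Step 2: on WHITE (3,6): turn R to N, flip to black, move to (2,6). |black|=6 — new cell
Step 3: on WHITE (2,6): turn R to E, flip to black, move to (2,7). |black|=7 — new cell
Step 4: on BLACK (2,7): turn L to N, flip to white, move to (1,7). |black|=6 — new cell
Step 5: on WHITE (1,7): turn R to E, flip to black, move to (1,8). |black|=7 — new cell
Step 6: on WHITE (1,8): turn R to S, flip to black, move to (2,8). |black|=8 — new cell
Step 7: on WHITE (2,8): turn R to W, flip to black, move to (2,7). |black|=9 — REVISIT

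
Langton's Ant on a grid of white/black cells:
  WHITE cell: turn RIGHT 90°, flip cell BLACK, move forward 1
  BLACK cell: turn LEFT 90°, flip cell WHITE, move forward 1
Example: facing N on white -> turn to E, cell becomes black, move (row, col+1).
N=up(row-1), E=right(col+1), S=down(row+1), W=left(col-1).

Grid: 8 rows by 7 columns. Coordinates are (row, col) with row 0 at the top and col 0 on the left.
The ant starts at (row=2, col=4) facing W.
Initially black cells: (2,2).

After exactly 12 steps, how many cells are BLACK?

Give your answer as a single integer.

Answer: 9

Derivation:
Step 1: on WHITE (2,4): turn R to N, flip to black, move to (1,4). |black|=2
Step 2: on WHITE (1,4): turn R to E, flip to black, move to (1,5). |black|=3
Step 3: on WHITE (1,5): turn R to S, flip to black, move to (2,5). |black|=4
Step 4: on WHITE (2,5): turn R to W, flip to black, move to (2,4). |black|=5
Step 5: on BLACK (2,4): turn L to S, flip to white, move to (3,4). |black|=4
Step 6: on WHITE (3,4): turn R to W, flip to black, move to (3,3). |black|=5
Step 7: on WHITE (3,3): turn R to N, flip to black, move to (2,3). |black|=6
Step 8: on WHITE (2,3): turn R to E, flip to black, move to (2,4). |black|=7
Step 9: on WHITE (2,4): turn R to S, flip to black, move to (3,4). |black|=8
Step 10: on BLACK (3,4): turn L to E, flip to white, move to (3,5). |black|=7
Step 11: on WHITE (3,5): turn R to S, flip to black, move to (4,5). |black|=8
Step 12: on WHITE (4,5): turn R to W, flip to black, move to (4,4). |black|=9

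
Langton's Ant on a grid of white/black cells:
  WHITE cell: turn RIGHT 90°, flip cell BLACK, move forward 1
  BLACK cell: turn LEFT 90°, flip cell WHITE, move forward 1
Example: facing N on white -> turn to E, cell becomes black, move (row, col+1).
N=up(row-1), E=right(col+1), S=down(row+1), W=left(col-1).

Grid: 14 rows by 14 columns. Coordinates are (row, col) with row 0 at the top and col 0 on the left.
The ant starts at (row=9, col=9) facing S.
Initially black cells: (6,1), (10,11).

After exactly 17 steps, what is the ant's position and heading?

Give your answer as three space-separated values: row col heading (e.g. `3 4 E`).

Step 1: on WHITE (9,9): turn R to W, flip to black, move to (9,8). |black|=3
Step 2: on WHITE (9,8): turn R to N, flip to black, move to (8,8). |black|=4
Step 3: on WHITE (8,8): turn R to E, flip to black, move to (8,9). |black|=5
Step 4: on WHITE (8,9): turn R to S, flip to black, move to (9,9). |black|=6
Step 5: on BLACK (9,9): turn L to E, flip to white, move to (9,10). |black|=5
Step 6: on WHITE (9,10): turn R to S, flip to black, move to (10,10). |black|=6
Step 7: on WHITE (10,10): turn R to W, flip to black, move to (10,9). |black|=7
Step 8: on WHITE (10,9): turn R to N, flip to black, move to (9,9). |black|=8
Step 9: on WHITE (9,9): turn R to E, flip to black, move to (9,10). |black|=9
Step 10: on BLACK (9,10): turn L to N, flip to white, move to (8,10). |black|=8
Step 11: on WHITE (8,10): turn R to E, flip to black, move to (8,11). |black|=9
Step 12: on WHITE (8,11): turn R to S, flip to black, move to (9,11). |black|=10
Step 13: on WHITE (9,11): turn R to W, flip to black, move to (9,10). |black|=11
Step 14: on WHITE (9,10): turn R to N, flip to black, move to (8,10). |black|=12
Step 15: on BLACK (8,10): turn L to W, flip to white, move to (8,9). |black|=11
Step 16: on BLACK (8,9): turn L to S, flip to white, move to (9,9). |black|=10
Step 17: on BLACK (9,9): turn L to E, flip to white, move to (9,10). |black|=9

Answer: 9 10 E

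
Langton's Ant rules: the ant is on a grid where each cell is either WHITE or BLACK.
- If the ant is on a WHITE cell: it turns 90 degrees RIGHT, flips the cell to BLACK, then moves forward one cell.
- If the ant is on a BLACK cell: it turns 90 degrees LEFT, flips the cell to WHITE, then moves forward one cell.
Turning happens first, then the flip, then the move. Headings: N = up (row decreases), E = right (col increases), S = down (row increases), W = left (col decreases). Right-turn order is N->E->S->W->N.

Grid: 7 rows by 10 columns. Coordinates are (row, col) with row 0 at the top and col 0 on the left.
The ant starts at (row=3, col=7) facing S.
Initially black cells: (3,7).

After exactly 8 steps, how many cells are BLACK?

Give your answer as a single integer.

Answer: 5

Derivation:
Step 1: on BLACK (3,7): turn L to E, flip to white, move to (3,8). |black|=0
Step 2: on WHITE (3,8): turn R to S, flip to black, move to (4,8). |black|=1
Step 3: on WHITE (4,8): turn R to W, flip to black, move to (4,7). |black|=2
Step 4: on WHITE (4,7): turn R to N, flip to black, move to (3,7). |black|=3
Step 5: on WHITE (3,7): turn R to E, flip to black, move to (3,8). |black|=4
Step 6: on BLACK (3,8): turn L to N, flip to white, move to (2,8). |black|=3
Step 7: on WHITE (2,8): turn R to E, flip to black, move to (2,9). |black|=4
Step 8: on WHITE (2,9): turn R to S, flip to black, move to (3,9). |black|=5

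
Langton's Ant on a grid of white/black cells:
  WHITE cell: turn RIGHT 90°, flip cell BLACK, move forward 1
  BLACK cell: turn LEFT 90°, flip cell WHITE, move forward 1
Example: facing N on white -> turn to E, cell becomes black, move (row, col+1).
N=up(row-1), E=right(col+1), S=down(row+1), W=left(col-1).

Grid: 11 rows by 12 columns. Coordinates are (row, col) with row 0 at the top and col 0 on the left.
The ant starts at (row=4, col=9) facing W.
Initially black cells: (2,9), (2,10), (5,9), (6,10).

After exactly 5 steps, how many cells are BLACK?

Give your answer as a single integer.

Step 1: on WHITE (4,9): turn R to N, flip to black, move to (3,9). |black|=5
Step 2: on WHITE (3,9): turn R to E, flip to black, move to (3,10). |black|=6
Step 3: on WHITE (3,10): turn R to S, flip to black, move to (4,10). |black|=7
Step 4: on WHITE (4,10): turn R to W, flip to black, move to (4,9). |black|=8
Step 5: on BLACK (4,9): turn L to S, flip to white, move to (5,9). |black|=7

Answer: 7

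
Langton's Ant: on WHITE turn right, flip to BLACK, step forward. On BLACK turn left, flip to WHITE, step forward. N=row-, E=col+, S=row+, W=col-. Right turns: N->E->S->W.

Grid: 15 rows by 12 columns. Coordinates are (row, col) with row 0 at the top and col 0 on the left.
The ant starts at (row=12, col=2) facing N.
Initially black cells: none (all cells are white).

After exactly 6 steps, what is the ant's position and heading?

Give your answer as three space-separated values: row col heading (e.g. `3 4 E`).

Answer: 11 1 N

Derivation:
Step 1: on WHITE (12,2): turn R to E, flip to black, move to (12,3). |black|=1
Step 2: on WHITE (12,3): turn R to S, flip to black, move to (13,3). |black|=2
Step 3: on WHITE (13,3): turn R to W, flip to black, move to (13,2). |black|=3
Step 4: on WHITE (13,2): turn R to N, flip to black, move to (12,2). |black|=4
Step 5: on BLACK (12,2): turn L to W, flip to white, move to (12,1). |black|=3
Step 6: on WHITE (12,1): turn R to N, flip to black, move to (11,1). |black|=4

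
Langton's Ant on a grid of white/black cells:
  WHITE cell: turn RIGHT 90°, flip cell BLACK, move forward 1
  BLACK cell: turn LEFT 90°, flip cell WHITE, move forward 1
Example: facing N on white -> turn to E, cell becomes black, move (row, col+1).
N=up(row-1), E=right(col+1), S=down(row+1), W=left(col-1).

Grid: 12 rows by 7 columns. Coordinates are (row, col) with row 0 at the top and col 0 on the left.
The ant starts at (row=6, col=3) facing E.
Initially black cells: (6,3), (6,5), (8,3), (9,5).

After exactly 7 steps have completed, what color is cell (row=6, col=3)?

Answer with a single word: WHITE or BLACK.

Step 1: on BLACK (6,3): turn L to N, flip to white, move to (5,3). |black|=3
Step 2: on WHITE (5,3): turn R to E, flip to black, move to (5,4). |black|=4
Step 3: on WHITE (5,4): turn R to S, flip to black, move to (6,4). |black|=5
Step 4: on WHITE (6,4): turn R to W, flip to black, move to (6,3). |black|=6
Step 5: on WHITE (6,3): turn R to N, flip to black, move to (5,3). |black|=7
Step 6: on BLACK (5,3): turn L to W, flip to white, move to (5,2). |black|=6
Step 7: on WHITE (5,2): turn R to N, flip to black, move to (4,2). |black|=7

Answer: BLACK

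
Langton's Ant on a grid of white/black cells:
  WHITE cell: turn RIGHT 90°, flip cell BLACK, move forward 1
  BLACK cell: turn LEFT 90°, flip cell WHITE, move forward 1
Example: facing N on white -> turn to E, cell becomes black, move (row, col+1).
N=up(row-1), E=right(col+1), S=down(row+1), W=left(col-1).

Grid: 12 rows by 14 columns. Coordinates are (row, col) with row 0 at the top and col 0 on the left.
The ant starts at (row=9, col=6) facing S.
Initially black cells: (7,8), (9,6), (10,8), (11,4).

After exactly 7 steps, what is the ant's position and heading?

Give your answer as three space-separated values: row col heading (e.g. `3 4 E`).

Answer: 8 8 E

Derivation:
Step 1: on BLACK (9,6): turn L to E, flip to white, move to (9,7). |black|=3
Step 2: on WHITE (9,7): turn R to S, flip to black, move to (10,7). |black|=4
Step 3: on WHITE (10,7): turn R to W, flip to black, move to (10,6). |black|=5
Step 4: on WHITE (10,6): turn R to N, flip to black, move to (9,6). |black|=6
Step 5: on WHITE (9,6): turn R to E, flip to black, move to (9,7). |black|=7
Step 6: on BLACK (9,7): turn L to N, flip to white, move to (8,7). |black|=6
Step 7: on WHITE (8,7): turn R to E, flip to black, move to (8,8). |black|=7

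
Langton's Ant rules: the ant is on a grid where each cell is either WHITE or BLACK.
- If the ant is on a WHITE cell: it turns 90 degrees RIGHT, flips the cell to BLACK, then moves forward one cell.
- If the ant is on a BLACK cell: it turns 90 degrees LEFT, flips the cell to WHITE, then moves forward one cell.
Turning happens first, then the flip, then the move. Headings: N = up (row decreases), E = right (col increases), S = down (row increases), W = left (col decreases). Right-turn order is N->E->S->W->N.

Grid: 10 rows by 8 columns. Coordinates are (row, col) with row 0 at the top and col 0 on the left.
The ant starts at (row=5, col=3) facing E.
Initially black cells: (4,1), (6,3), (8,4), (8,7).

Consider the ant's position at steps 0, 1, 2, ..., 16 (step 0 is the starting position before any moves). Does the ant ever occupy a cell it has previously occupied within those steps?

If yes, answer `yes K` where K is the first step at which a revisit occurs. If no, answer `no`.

Step 1: on WHITE (5,3): turn R to S, flip to black, move to (6,3). |black|=5 — new cell
Step 2: on BLACK (6,3): turn L to E, flip to white, move to (6,4). |black|=4 — new cell
Step 3: on WHITE (6,4): turn R to S, flip to black, move to (7,4). |black|=5 — new cell
Step 4: on WHITE (7,4): turn R to W, flip to black, move to (7,3). |black|=6 — new cell
Step 5: on WHITE (7,3): turn R to N, flip to black, move to (6,3). |black|=7 — REVISIT

Answer: yes 5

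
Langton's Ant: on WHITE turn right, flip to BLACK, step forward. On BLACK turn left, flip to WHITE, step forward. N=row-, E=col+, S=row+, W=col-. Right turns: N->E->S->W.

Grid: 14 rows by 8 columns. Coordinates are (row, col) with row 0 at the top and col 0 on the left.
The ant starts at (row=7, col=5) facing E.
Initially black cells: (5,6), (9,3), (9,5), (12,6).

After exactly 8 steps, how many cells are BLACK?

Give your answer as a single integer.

Step 1: on WHITE (7,5): turn R to S, flip to black, move to (8,5). |black|=5
Step 2: on WHITE (8,5): turn R to W, flip to black, move to (8,4). |black|=6
Step 3: on WHITE (8,4): turn R to N, flip to black, move to (7,4). |black|=7
Step 4: on WHITE (7,4): turn R to E, flip to black, move to (7,5). |black|=8
Step 5: on BLACK (7,5): turn L to N, flip to white, move to (6,5). |black|=7
Step 6: on WHITE (6,5): turn R to E, flip to black, move to (6,6). |black|=8
Step 7: on WHITE (6,6): turn R to S, flip to black, move to (7,6). |black|=9
Step 8: on WHITE (7,6): turn R to W, flip to black, move to (7,5). |black|=10

Answer: 10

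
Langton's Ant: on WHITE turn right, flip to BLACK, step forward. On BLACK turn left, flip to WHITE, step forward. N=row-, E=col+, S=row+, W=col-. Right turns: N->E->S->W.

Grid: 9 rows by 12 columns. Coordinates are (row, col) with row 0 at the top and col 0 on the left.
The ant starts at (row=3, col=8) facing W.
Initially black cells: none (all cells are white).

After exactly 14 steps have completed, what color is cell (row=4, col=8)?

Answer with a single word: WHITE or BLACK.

Step 1: on WHITE (3,8): turn R to N, flip to black, move to (2,8). |black|=1
Step 2: on WHITE (2,8): turn R to E, flip to black, move to (2,9). |black|=2
Step 3: on WHITE (2,9): turn R to S, flip to black, move to (3,9). |black|=3
Step 4: on WHITE (3,9): turn R to W, flip to black, move to (3,8). |black|=4
Step 5: on BLACK (3,8): turn L to S, flip to white, move to (4,8). |black|=3
Step 6: on WHITE (4,8): turn R to W, flip to black, move to (4,7). |black|=4
Step 7: on WHITE (4,7): turn R to N, flip to black, move to (3,7). |black|=5
Step 8: on WHITE (3,7): turn R to E, flip to black, move to (3,8). |black|=6
Step 9: on WHITE (3,8): turn R to S, flip to black, move to (4,8). |black|=7
Step 10: on BLACK (4,8): turn L to E, flip to white, move to (4,9). |black|=6
Step 11: on WHITE (4,9): turn R to S, flip to black, move to (5,9). |black|=7
Step 12: on WHITE (5,9): turn R to W, flip to black, move to (5,8). |black|=8
Step 13: on WHITE (5,8): turn R to N, flip to black, move to (4,8). |black|=9
Step 14: on WHITE (4,8): turn R to E, flip to black, move to (4,9). |black|=10

Answer: BLACK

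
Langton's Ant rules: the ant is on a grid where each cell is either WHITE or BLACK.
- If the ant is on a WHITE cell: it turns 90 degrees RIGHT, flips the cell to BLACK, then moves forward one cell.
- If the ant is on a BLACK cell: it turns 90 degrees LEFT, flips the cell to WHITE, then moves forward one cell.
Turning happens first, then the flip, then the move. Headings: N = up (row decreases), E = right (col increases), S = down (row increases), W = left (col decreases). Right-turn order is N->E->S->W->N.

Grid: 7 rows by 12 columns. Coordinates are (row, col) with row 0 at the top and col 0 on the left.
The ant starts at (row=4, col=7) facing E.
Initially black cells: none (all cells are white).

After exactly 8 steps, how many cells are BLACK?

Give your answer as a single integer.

Step 1: on WHITE (4,7): turn R to S, flip to black, move to (5,7). |black|=1
Step 2: on WHITE (5,7): turn R to W, flip to black, move to (5,6). |black|=2
Step 3: on WHITE (5,6): turn R to N, flip to black, move to (4,6). |black|=3
Step 4: on WHITE (4,6): turn R to E, flip to black, move to (4,7). |black|=4
Step 5: on BLACK (4,7): turn L to N, flip to white, move to (3,7). |black|=3
Step 6: on WHITE (3,7): turn R to E, flip to black, move to (3,8). |black|=4
Step 7: on WHITE (3,8): turn R to S, flip to black, move to (4,8). |black|=5
Step 8: on WHITE (4,8): turn R to W, flip to black, move to (4,7). |black|=6

Answer: 6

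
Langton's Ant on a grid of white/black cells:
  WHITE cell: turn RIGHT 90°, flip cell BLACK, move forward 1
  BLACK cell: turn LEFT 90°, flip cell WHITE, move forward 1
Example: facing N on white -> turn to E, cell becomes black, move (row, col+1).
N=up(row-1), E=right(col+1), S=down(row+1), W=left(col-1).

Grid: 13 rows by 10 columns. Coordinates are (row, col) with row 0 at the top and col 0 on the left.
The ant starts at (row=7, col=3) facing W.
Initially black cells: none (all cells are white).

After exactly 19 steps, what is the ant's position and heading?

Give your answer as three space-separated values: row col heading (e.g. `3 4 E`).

Step 1: on WHITE (7,3): turn R to N, flip to black, move to (6,3). |black|=1
Step 2: on WHITE (6,3): turn R to E, flip to black, move to (6,4). |black|=2
Step 3: on WHITE (6,4): turn R to S, flip to black, move to (7,4). |black|=3
Step 4: on WHITE (7,4): turn R to W, flip to black, move to (7,3). |black|=4
Step 5: on BLACK (7,3): turn L to S, flip to white, move to (8,3). |black|=3
Step 6: on WHITE (8,3): turn R to W, flip to black, move to (8,2). |black|=4
Step 7: on WHITE (8,2): turn R to N, flip to black, move to (7,2). |black|=5
Step 8: on WHITE (7,2): turn R to E, flip to black, move to (7,3). |black|=6
Step 9: on WHITE (7,3): turn R to S, flip to black, move to (8,3). |black|=7
Step 10: on BLACK (8,3): turn L to E, flip to white, move to (8,4). |black|=6
Step 11: on WHITE (8,4): turn R to S, flip to black, move to (9,4). |black|=7
Step 12: on WHITE (9,4): turn R to W, flip to black, move to (9,3). |black|=8
Step 13: on WHITE (9,3): turn R to N, flip to black, move to (8,3). |black|=9
Step 14: on WHITE (8,3): turn R to E, flip to black, move to (8,4). |black|=10
Step 15: on BLACK (8,4): turn L to N, flip to white, move to (7,4). |black|=9
Step 16: on BLACK (7,4): turn L to W, flip to white, move to (7,3). |black|=8
Step 17: on BLACK (7,3): turn L to S, flip to white, move to (8,3). |black|=7
Step 18: on BLACK (8,3): turn L to E, flip to white, move to (8,4). |black|=6
Step 19: on WHITE (8,4): turn R to S, flip to black, move to (9,4). |black|=7

Answer: 9 4 S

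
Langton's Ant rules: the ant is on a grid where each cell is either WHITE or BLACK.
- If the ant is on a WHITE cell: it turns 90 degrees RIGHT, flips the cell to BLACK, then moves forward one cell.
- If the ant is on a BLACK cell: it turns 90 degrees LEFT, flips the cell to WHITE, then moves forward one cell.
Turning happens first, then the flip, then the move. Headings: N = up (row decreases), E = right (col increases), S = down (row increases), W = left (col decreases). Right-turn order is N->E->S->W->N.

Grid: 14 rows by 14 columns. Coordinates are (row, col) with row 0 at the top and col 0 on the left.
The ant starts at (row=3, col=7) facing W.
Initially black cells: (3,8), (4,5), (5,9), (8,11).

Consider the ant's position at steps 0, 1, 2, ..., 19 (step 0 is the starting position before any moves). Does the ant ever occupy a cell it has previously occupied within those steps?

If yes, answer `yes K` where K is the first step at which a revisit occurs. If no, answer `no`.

Answer: yes 7

Derivation:
Step 1: on WHITE (3,7): turn R to N, flip to black, move to (2,7). |black|=5 — new cell
Step 2: on WHITE (2,7): turn R to E, flip to black, move to (2,8). |black|=6 — new cell
Step 3: on WHITE (2,8): turn R to S, flip to black, move to (3,8). |black|=7 — new cell
Step 4: on BLACK (3,8): turn L to E, flip to white, move to (3,9). |black|=6 — new cell
Step 5: on WHITE (3,9): turn R to S, flip to black, move to (4,9). |black|=7 — new cell
Step 6: on WHITE (4,9): turn R to W, flip to black, move to (4,8). |black|=8 — new cell
Step 7: on WHITE (4,8): turn R to N, flip to black, move to (3,8). |black|=9 — REVISIT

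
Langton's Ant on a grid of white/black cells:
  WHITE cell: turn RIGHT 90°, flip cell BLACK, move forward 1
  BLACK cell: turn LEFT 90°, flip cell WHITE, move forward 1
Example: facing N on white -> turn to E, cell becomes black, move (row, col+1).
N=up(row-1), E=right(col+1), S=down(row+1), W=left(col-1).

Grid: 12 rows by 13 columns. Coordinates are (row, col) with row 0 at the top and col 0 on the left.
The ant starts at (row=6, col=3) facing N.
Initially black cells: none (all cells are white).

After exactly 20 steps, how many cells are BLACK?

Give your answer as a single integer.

Step 1: on WHITE (6,3): turn R to E, flip to black, move to (6,4). |black|=1
Step 2: on WHITE (6,4): turn R to S, flip to black, move to (7,4). |black|=2
Step 3: on WHITE (7,4): turn R to W, flip to black, move to (7,3). |black|=3
Step 4: on WHITE (7,3): turn R to N, flip to black, move to (6,3). |black|=4
Step 5: on BLACK (6,3): turn L to W, flip to white, move to (6,2). |black|=3
Step 6: on WHITE (6,2): turn R to N, flip to black, move to (5,2). |black|=4
Step 7: on WHITE (5,2): turn R to E, flip to black, move to (5,3). |black|=5
Step 8: on WHITE (5,3): turn R to S, flip to black, move to (6,3). |black|=6
Step 9: on WHITE (6,3): turn R to W, flip to black, move to (6,2). |black|=7
Step 10: on BLACK (6,2): turn L to S, flip to white, move to (7,2). |black|=6
Step 11: on WHITE (7,2): turn R to W, flip to black, move to (7,1). |black|=7
Step 12: on WHITE (7,1): turn R to N, flip to black, move to (6,1). |black|=8
Step 13: on WHITE (6,1): turn R to E, flip to black, move to (6,2). |black|=9
Step 14: on WHITE (6,2): turn R to S, flip to black, move to (7,2). |black|=10
Step 15: on BLACK (7,2): turn L to E, flip to white, move to (7,3). |black|=9
Step 16: on BLACK (7,3): turn L to N, flip to white, move to (6,3). |black|=8
Step 17: on BLACK (6,3): turn L to W, flip to white, move to (6,2). |black|=7
Step 18: on BLACK (6,2): turn L to S, flip to white, move to (7,2). |black|=6
Step 19: on WHITE (7,2): turn R to W, flip to black, move to (7,1). |black|=7
Step 20: on BLACK (7,1): turn L to S, flip to white, move to (8,1). |black|=6

Answer: 6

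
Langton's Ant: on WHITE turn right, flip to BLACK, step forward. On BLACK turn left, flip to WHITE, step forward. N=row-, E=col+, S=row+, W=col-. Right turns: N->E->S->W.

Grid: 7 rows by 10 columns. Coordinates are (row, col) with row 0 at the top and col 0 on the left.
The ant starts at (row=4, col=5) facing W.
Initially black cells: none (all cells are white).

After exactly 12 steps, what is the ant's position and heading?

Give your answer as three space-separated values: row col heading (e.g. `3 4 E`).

Step 1: on WHITE (4,5): turn R to N, flip to black, move to (3,5). |black|=1
Step 2: on WHITE (3,5): turn R to E, flip to black, move to (3,6). |black|=2
Step 3: on WHITE (3,6): turn R to S, flip to black, move to (4,6). |black|=3
Step 4: on WHITE (4,6): turn R to W, flip to black, move to (4,5). |black|=4
Step 5: on BLACK (4,5): turn L to S, flip to white, move to (5,5). |black|=3
Step 6: on WHITE (5,5): turn R to W, flip to black, move to (5,4). |black|=4
Step 7: on WHITE (5,4): turn R to N, flip to black, move to (4,4). |black|=5
Step 8: on WHITE (4,4): turn R to E, flip to black, move to (4,5). |black|=6
Step 9: on WHITE (4,5): turn R to S, flip to black, move to (5,5). |black|=7
Step 10: on BLACK (5,5): turn L to E, flip to white, move to (5,6). |black|=6
Step 11: on WHITE (5,6): turn R to S, flip to black, move to (6,6). |black|=7
Step 12: on WHITE (6,6): turn R to W, flip to black, move to (6,5). |black|=8

Answer: 6 5 W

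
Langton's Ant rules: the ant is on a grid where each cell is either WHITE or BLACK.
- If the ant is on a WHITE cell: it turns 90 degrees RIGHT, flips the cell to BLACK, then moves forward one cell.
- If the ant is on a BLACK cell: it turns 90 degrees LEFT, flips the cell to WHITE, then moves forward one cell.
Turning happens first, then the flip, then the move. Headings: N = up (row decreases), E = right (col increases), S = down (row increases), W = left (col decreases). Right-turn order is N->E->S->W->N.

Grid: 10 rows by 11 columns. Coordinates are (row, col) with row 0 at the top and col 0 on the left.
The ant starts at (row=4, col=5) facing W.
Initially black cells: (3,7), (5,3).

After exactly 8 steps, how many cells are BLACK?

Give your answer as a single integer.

Step 1: on WHITE (4,5): turn R to N, flip to black, move to (3,5). |black|=3
Step 2: on WHITE (3,5): turn R to E, flip to black, move to (3,6). |black|=4
Step 3: on WHITE (3,6): turn R to S, flip to black, move to (4,6). |black|=5
Step 4: on WHITE (4,6): turn R to W, flip to black, move to (4,5). |black|=6
Step 5: on BLACK (4,5): turn L to S, flip to white, move to (5,5). |black|=5
Step 6: on WHITE (5,5): turn R to W, flip to black, move to (5,4). |black|=6
Step 7: on WHITE (5,4): turn R to N, flip to black, move to (4,4). |black|=7
Step 8: on WHITE (4,4): turn R to E, flip to black, move to (4,5). |black|=8

Answer: 8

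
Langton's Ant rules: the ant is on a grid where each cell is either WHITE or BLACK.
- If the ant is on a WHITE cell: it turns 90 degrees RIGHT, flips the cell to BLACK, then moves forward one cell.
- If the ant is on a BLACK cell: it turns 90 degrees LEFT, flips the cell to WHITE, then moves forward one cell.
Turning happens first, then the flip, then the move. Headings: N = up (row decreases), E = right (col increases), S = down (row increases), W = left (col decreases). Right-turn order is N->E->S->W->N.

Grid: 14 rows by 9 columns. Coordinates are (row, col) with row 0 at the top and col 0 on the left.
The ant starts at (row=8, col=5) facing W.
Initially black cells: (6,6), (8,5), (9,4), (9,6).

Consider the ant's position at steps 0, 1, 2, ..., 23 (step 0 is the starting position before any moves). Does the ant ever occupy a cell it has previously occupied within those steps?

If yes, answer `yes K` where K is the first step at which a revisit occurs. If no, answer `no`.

Step 1: on BLACK (8,5): turn L to S, flip to white, move to (9,5). |black|=3 — new cell
Step 2: on WHITE (9,5): turn R to W, flip to black, move to (9,4). |black|=4 — new cell
Step 3: on BLACK (9,4): turn L to S, flip to white, move to (10,4). |black|=3 — new cell
Step 4: on WHITE (10,4): turn R to W, flip to black, move to (10,3). |black|=4 — new cell
Step 5: on WHITE (10,3): turn R to N, flip to black, move to (9,3). |black|=5 — new cell
Step 6: on WHITE (9,3): turn R to E, flip to black, move to (9,4). |black|=6 — REVISIT

Answer: yes 6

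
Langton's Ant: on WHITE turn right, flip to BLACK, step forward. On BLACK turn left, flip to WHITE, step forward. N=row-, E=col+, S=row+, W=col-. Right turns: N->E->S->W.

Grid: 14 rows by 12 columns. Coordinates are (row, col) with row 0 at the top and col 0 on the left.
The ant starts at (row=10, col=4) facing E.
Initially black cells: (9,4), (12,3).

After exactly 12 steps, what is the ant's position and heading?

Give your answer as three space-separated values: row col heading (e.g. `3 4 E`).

Answer: 10 4 E

Derivation:
Step 1: on WHITE (10,4): turn R to S, flip to black, move to (11,4). |black|=3
Step 2: on WHITE (11,4): turn R to W, flip to black, move to (11,3). |black|=4
Step 3: on WHITE (11,3): turn R to N, flip to black, move to (10,3). |black|=5
Step 4: on WHITE (10,3): turn R to E, flip to black, move to (10,4). |black|=6
Step 5: on BLACK (10,4): turn L to N, flip to white, move to (9,4). |black|=5
Step 6: on BLACK (9,4): turn L to W, flip to white, move to (9,3). |black|=4
Step 7: on WHITE (9,3): turn R to N, flip to black, move to (8,3). |black|=5
Step 8: on WHITE (8,3): turn R to E, flip to black, move to (8,4). |black|=6
Step 9: on WHITE (8,4): turn R to S, flip to black, move to (9,4). |black|=7
Step 10: on WHITE (9,4): turn R to W, flip to black, move to (9,3). |black|=8
Step 11: on BLACK (9,3): turn L to S, flip to white, move to (10,3). |black|=7
Step 12: on BLACK (10,3): turn L to E, flip to white, move to (10,4). |black|=6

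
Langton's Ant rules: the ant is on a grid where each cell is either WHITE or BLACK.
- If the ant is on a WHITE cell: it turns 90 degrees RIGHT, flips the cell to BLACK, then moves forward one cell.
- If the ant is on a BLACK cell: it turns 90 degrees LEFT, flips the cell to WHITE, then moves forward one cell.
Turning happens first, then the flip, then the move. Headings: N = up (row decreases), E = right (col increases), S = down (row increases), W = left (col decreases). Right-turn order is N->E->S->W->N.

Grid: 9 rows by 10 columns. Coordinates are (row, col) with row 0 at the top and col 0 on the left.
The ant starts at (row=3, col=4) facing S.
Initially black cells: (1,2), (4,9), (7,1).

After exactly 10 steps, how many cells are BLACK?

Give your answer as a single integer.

Answer: 9

Derivation:
Step 1: on WHITE (3,4): turn R to W, flip to black, move to (3,3). |black|=4
Step 2: on WHITE (3,3): turn R to N, flip to black, move to (2,3). |black|=5
Step 3: on WHITE (2,3): turn R to E, flip to black, move to (2,4). |black|=6
Step 4: on WHITE (2,4): turn R to S, flip to black, move to (3,4). |black|=7
Step 5: on BLACK (3,4): turn L to E, flip to white, move to (3,5). |black|=6
Step 6: on WHITE (3,5): turn R to S, flip to black, move to (4,5). |black|=7
Step 7: on WHITE (4,5): turn R to W, flip to black, move to (4,4). |black|=8
Step 8: on WHITE (4,4): turn R to N, flip to black, move to (3,4). |black|=9
Step 9: on WHITE (3,4): turn R to E, flip to black, move to (3,5). |black|=10
Step 10: on BLACK (3,5): turn L to N, flip to white, move to (2,5). |black|=9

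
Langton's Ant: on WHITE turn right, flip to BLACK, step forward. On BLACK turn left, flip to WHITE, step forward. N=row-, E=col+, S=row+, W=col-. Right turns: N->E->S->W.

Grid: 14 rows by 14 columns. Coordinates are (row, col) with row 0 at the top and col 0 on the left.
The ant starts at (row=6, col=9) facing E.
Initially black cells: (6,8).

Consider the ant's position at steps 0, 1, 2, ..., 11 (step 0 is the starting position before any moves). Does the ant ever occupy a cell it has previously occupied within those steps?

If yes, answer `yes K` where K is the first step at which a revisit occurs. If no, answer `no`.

Step 1: on WHITE (6,9): turn R to S, flip to black, move to (7,9). |black|=2 — new cell
Step 2: on WHITE (7,9): turn R to W, flip to black, move to (7,8). |black|=3 — new cell
Step 3: on WHITE (7,8): turn R to N, flip to black, move to (6,8). |black|=4 — new cell
Step 4: on BLACK (6,8): turn L to W, flip to white, move to (6,7). |black|=3 — new cell
Step 5: on WHITE (6,7): turn R to N, flip to black, move to (5,7). |black|=4 — new cell
Step 6: on WHITE (5,7): turn R to E, flip to black, move to (5,8). |black|=5 — new cell
Step 7: on WHITE (5,8): turn R to S, flip to black, move to (6,8). |black|=6 — REVISIT

Answer: yes 7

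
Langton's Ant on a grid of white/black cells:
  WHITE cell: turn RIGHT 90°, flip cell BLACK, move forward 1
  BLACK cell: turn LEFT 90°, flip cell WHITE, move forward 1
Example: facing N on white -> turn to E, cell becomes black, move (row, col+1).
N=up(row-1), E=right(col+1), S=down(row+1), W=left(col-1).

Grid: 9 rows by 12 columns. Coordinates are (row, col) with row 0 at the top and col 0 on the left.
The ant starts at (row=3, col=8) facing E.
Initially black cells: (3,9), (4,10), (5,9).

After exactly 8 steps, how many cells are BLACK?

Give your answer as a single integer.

Step 1: on WHITE (3,8): turn R to S, flip to black, move to (4,8). |black|=4
Step 2: on WHITE (4,8): turn R to W, flip to black, move to (4,7). |black|=5
Step 3: on WHITE (4,7): turn R to N, flip to black, move to (3,7). |black|=6
Step 4: on WHITE (3,7): turn R to E, flip to black, move to (3,8). |black|=7
Step 5: on BLACK (3,8): turn L to N, flip to white, move to (2,8). |black|=6
Step 6: on WHITE (2,8): turn R to E, flip to black, move to (2,9). |black|=7
Step 7: on WHITE (2,9): turn R to S, flip to black, move to (3,9). |black|=8
Step 8: on BLACK (3,9): turn L to E, flip to white, move to (3,10). |black|=7

Answer: 7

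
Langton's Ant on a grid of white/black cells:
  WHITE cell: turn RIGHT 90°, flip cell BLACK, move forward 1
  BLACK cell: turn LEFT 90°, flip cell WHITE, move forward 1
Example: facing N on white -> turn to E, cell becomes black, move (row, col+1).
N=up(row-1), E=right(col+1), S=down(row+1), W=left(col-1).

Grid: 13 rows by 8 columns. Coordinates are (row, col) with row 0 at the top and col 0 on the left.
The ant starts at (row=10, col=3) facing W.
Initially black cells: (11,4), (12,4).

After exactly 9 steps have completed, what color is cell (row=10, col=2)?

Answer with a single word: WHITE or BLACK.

Answer: BLACK

Derivation:
Step 1: on WHITE (10,3): turn R to N, flip to black, move to (9,3). |black|=3
Step 2: on WHITE (9,3): turn R to E, flip to black, move to (9,4). |black|=4
Step 3: on WHITE (9,4): turn R to S, flip to black, move to (10,4). |black|=5
Step 4: on WHITE (10,4): turn R to W, flip to black, move to (10,3). |black|=6
Step 5: on BLACK (10,3): turn L to S, flip to white, move to (11,3). |black|=5
Step 6: on WHITE (11,3): turn R to W, flip to black, move to (11,2). |black|=6
Step 7: on WHITE (11,2): turn R to N, flip to black, move to (10,2). |black|=7
Step 8: on WHITE (10,2): turn R to E, flip to black, move to (10,3). |black|=8
Step 9: on WHITE (10,3): turn R to S, flip to black, move to (11,3). |black|=9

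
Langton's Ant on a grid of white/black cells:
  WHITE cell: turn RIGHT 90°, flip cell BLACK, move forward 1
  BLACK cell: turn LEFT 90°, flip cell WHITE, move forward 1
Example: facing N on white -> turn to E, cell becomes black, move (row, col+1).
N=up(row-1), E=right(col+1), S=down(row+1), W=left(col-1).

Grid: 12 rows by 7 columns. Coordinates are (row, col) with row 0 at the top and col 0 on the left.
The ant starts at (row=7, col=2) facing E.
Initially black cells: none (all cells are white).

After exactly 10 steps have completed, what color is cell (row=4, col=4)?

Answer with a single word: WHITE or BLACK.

Step 1: on WHITE (7,2): turn R to S, flip to black, move to (8,2). |black|=1
Step 2: on WHITE (8,2): turn R to W, flip to black, move to (8,1). |black|=2
Step 3: on WHITE (8,1): turn R to N, flip to black, move to (7,1). |black|=3
Step 4: on WHITE (7,1): turn R to E, flip to black, move to (7,2). |black|=4
Step 5: on BLACK (7,2): turn L to N, flip to white, move to (6,2). |black|=3
Step 6: on WHITE (6,2): turn R to E, flip to black, move to (6,3). |black|=4
Step 7: on WHITE (6,3): turn R to S, flip to black, move to (7,3). |black|=5
Step 8: on WHITE (7,3): turn R to W, flip to black, move to (7,2). |black|=6
Step 9: on WHITE (7,2): turn R to N, flip to black, move to (6,2). |black|=7
Step 10: on BLACK (6,2): turn L to W, flip to white, move to (6,1). |black|=6

Answer: WHITE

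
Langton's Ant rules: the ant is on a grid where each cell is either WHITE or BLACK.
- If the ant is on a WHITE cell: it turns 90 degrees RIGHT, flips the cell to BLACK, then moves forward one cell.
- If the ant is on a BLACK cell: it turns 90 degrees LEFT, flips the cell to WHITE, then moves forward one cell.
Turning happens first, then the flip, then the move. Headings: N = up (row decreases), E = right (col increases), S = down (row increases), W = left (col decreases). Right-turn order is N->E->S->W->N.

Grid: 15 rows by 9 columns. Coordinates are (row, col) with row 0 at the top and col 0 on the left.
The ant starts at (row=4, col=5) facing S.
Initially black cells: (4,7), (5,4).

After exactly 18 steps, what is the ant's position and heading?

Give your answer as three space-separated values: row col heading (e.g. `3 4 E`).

Step 1: on WHITE (4,5): turn R to W, flip to black, move to (4,4). |black|=3
Step 2: on WHITE (4,4): turn R to N, flip to black, move to (3,4). |black|=4
Step 3: on WHITE (3,4): turn R to E, flip to black, move to (3,5). |black|=5
Step 4: on WHITE (3,5): turn R to S, flip to black, move to (4,5). |black|=6
Step 5: on BLACK (4,5): turn L to E, flip to white, move to (4,6). |black|=5
Step 6: on WHITE (4,6): turn R to S, flip to black, move to (5,6). |black|=6
Step 7: on WHITE (5,6): turn R to W, flip to black, move to (5,5). |black|=7
Step 8: on WHITE (5,5): turn R to N, flip to black, move to (4,5). |black|=8
Step 9: on WHITE (4,5): turn R to E, flip to black, move to (4,6). |black|=9
Step 10: on BLACK (4,6): turn L to N, flip to white, move to (3,6). |black|=8
Step 11: on WHITE (3,6): turn R to E, flip to black, move to (3,7). |black|=9
Step 12: on WHITE (3,7): turn R to S, flip to black, move to (4,7). |black|=10
Step 13: on BLACK (4,7): turn L to E, flip to white, move to (4,8). |black|=9
Step 14: on WHITE (4,8): turn R to S, flip to black, move to (5,8). |black|=10
Step 15: on WHITE (5,8): turn R to W, flip to black, move to (5,7). |black|=11
Step 16: on WHITE (5,7): turn R to N, flip to black, move to (4,7). |black|=12
Step 17: on WHITE (4,7): turn R to E, flip to black, move to (4,8). |black|=13
Step 18: on BLACK (4,8): turn L to N, flip to white, move to (3,8). |black|=12

Answer: 3 8 N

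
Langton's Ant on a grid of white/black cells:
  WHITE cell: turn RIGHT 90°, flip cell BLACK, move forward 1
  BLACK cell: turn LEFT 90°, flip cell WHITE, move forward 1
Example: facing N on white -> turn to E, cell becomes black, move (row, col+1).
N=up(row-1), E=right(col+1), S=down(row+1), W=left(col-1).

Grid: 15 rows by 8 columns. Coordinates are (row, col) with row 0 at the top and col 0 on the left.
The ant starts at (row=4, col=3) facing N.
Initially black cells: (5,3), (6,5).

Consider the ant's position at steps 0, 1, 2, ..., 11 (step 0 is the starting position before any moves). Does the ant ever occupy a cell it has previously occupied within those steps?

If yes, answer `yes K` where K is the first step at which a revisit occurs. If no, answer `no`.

Answer: yes 7

Derivation:
Step 1: on WHITE (4,3): turn R to E, flip to black, move to (4,4). |black|=3 — new cell
Step 2: on WHITE (4,4): turn R to S, flip to black, move to (5,4). |black|=4 — new cell
Step 3: on WHITE (5,4): turn R to W, flip to black, move to (5,3). |black|=5 — new cell
Step 4: on BLACK (5,3): turn L to S, flip to white, move to (6,3). |black|=4 — new cell
Step 5: on WHITE (6,3): turn R to W, flip to black, move to (6,2). |black|=5 — new cell
Step 6: on WHITE (6,2): turn R to N, flip to black, move to (5,2). |black|=6 — new cell
Step 7: on WHITE (5,2): turn R to E, flip to black, move to (5,3). |black|=7 — REVISIT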